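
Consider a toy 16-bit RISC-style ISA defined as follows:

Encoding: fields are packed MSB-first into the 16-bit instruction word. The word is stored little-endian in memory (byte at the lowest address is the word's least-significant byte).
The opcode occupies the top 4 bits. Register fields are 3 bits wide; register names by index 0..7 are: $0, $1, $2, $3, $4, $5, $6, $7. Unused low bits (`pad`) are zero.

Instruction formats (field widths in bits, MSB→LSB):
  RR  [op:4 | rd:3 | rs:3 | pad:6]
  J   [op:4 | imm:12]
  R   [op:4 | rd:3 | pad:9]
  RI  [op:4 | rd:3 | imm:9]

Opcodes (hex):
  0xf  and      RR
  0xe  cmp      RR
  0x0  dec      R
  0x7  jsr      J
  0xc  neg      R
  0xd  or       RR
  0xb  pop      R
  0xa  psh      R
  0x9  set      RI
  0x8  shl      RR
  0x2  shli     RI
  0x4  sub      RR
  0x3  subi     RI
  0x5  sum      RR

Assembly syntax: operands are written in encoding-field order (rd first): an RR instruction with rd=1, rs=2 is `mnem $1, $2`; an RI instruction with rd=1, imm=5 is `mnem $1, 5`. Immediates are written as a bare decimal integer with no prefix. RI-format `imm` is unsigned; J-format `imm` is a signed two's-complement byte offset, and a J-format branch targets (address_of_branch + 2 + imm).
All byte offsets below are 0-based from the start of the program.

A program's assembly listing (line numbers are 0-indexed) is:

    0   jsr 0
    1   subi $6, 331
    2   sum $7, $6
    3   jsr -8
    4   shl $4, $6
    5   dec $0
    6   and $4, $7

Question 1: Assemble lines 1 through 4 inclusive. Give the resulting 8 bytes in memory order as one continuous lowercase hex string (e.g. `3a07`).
4b3d805ff87f8089

1. subi fields op=0x3:4|rd=6:3|imm=331:9 → word 3d4bh → 4b 3d
2. sum fields op=0x5:4|rd=7:3|rs=6:3|pad=0:6 → word 5f80h → 80 5f
3. jsr fields op=0x7:4|imm=-8:12 → word 7ff8h → f8 7f
4. shl fields op=0x8:4|rd=4:3|rs=6:3|pad=0:6 → word 8980h → 80 89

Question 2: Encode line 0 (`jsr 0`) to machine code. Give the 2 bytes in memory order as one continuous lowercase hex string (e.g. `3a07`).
0070

0. jsr fields op=0x7:4|imm=0:12 → word 7000h → 00 70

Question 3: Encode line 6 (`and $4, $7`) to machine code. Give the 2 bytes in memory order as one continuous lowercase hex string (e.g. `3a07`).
c0f9

6. and fields op=0xf:4|rd=4:3|rs=7:3|pad=0:6 → word f9c0h → c0 f9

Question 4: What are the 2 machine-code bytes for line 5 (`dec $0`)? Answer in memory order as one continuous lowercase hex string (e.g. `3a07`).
5. dec fields op=0x0:4|rd=0:3|pad=0:9 → word 0000h → 00 00

0000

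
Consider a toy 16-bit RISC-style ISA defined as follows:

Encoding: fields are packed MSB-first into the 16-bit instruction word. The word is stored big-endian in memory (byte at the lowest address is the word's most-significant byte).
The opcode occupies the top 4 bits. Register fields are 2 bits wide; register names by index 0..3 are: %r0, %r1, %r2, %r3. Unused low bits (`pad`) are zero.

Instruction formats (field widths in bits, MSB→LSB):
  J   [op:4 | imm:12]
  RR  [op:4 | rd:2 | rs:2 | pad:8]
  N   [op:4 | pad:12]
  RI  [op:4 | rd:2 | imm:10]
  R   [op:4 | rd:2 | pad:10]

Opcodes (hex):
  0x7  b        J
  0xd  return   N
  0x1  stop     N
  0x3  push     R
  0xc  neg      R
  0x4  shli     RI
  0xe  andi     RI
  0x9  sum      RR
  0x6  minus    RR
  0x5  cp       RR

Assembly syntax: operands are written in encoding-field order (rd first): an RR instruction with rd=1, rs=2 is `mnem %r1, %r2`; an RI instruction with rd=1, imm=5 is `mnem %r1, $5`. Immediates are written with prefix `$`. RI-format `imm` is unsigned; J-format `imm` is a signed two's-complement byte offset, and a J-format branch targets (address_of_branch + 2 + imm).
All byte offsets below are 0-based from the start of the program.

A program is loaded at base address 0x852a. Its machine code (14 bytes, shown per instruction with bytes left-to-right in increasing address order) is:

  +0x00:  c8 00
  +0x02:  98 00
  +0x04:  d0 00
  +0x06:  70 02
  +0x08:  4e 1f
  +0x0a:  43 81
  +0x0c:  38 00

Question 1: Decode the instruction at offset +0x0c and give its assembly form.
push %r2

+0x0c: 38 00 ⇒ word 0x3800 (big)
  op=0x3800>>12=0x3 ⇒ push (R)
  rd@[11:10]=0x2 ⇒ %r2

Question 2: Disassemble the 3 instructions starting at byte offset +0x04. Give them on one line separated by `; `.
[04] d0 00 → 0xd000
  op=0xd000>>12=0xd ⇒ return (N)
[06] 70 02 → 0x7002
  op=0x7002>>12=0x7 ⇒ b (J)
  imm@[11:0]=0x2 ⇒ $2
[08] 4e 1f → 0x4e1f
  op=0x4e1f>>12=0x4 ⇒ shli (RI)
  rd@[11:10]=0x3 ⇒ %r3
  imm@[9:0]=0x21f ⇒ $543

return; b $2; shli %r3, $543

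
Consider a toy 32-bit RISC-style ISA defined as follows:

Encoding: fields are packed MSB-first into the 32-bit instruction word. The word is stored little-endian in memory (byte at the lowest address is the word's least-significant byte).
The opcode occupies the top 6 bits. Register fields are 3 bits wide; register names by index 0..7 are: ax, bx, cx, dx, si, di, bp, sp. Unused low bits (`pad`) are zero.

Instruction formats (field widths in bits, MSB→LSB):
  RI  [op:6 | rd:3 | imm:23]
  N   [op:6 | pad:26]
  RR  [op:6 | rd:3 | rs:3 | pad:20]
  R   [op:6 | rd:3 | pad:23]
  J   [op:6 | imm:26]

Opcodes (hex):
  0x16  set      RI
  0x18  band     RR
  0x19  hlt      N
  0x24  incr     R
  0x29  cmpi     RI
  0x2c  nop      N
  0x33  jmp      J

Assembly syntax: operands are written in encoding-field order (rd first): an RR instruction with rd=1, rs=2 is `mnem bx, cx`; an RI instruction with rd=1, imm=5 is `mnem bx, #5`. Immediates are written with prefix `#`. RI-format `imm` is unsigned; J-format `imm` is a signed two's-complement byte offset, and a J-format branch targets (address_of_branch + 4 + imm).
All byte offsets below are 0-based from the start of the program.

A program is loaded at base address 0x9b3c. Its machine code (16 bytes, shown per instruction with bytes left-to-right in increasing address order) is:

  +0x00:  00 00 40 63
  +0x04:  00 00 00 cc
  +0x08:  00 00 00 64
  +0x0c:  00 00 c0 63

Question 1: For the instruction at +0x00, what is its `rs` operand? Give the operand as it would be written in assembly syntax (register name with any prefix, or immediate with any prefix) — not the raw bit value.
si

+0x00: 00 00 40 63 ⇒ word 0x63400000 (little)
  op=0x63400000>>26=0x18 ⇒ band (RR)
  rd: (w>>23)&0x7=0x6 → bp
  rs: (w>>20)&0x7=0x4 → si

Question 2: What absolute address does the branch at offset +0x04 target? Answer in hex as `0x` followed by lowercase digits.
@+04  little-endian(00 00 00 cc) = 0xcc000000
  opcode bits[31:26]=0x33: jmp/J
  imm@[25:0]=0x0 ⇒ #0
  target = base 0x9b3c + off 0x04 + 4 + imm 0 = 0x9b44

0x9b44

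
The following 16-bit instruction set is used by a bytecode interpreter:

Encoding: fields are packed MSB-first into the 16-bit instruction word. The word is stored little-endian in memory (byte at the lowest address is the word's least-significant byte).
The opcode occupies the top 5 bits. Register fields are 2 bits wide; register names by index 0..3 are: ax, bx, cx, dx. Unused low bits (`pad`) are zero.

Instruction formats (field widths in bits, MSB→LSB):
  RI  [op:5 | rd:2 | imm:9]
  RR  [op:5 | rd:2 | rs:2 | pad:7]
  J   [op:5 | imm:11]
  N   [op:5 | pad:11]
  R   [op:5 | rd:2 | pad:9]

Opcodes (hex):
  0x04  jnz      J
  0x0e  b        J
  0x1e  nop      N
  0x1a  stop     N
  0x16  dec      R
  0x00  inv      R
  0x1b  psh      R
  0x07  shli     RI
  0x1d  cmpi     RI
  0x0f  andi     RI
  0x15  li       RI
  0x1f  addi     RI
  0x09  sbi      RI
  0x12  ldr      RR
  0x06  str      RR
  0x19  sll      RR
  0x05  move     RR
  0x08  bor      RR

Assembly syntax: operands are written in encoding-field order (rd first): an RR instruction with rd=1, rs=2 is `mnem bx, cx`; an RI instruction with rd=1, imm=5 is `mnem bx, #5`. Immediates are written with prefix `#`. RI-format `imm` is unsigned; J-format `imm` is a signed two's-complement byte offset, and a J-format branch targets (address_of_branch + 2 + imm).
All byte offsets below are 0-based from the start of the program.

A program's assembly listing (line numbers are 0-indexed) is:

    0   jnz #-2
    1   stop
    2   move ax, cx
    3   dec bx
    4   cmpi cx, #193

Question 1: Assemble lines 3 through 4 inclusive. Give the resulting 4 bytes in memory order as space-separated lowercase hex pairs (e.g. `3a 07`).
00 b2 c1 ec

L3: dec op=0x16:5|rd=1:2|pad=0:9 ⇒ 0xb200 ⇒ little 00 b2
L4: cmpi op=0x1d:5|rd=2:2|imm=193:9 ⇒ 0xecc1 ⇒ little c1 ec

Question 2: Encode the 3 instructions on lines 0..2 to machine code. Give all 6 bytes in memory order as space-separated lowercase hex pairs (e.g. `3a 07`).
fe 27 00 d0 00 29

line 0 (jnz): pack op=0x4:5|imm=-2:11 = 0x27fe; little→ fe 27
line 1 (stop): pack op=0x1a:5|pad=0:11 = 0xd000; little→ 00 d0
line 2 (move): pack op=0x5:5|rd=0:2|rs=2:2|pad=0:7 = 0x2900; little→ 00 29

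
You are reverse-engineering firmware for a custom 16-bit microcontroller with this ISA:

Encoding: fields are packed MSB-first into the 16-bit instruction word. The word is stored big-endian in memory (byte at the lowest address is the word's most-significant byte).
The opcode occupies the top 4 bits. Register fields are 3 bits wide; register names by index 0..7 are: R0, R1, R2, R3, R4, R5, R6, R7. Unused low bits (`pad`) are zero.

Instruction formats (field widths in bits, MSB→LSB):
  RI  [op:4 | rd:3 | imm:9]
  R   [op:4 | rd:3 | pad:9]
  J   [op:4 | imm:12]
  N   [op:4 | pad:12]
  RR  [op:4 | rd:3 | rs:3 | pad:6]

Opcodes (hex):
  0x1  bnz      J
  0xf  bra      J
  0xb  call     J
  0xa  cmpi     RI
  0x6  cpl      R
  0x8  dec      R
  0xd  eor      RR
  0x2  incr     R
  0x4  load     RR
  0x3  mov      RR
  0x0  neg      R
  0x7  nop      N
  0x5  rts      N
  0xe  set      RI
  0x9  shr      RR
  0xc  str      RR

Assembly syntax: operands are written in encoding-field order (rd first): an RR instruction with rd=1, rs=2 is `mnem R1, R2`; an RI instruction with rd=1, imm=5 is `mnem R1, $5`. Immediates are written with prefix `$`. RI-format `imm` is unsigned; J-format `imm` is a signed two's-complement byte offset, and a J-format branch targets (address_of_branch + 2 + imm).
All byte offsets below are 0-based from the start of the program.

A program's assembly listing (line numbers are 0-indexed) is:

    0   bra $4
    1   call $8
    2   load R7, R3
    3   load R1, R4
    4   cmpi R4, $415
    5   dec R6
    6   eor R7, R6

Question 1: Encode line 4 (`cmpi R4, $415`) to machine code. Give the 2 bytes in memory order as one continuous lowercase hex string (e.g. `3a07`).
a99f

line 4 (cmpi): pack op=0xa:4|rd=4:3|imm=415:9 = 0xa99f; big→ a9 9f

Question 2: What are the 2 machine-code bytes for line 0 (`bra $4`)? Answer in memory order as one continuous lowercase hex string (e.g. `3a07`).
f004

0. bra fields op=0xf:4|imm=4:12 → word f004h → f0 04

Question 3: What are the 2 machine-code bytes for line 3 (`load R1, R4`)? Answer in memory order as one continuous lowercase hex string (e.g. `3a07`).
4300

line 3 (load): pack op=0x4:4|rd=1:3|rs=4:3|pad=0:6 = 0x4300; big→ 43 00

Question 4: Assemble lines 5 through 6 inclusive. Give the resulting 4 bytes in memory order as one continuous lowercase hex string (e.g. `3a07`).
8c00df80

L5: dec op=0x8:4|rd=6:3|pad=0:9 ⇒ 0x8c00 ⇒ big 8c 00
L6: eor op=0xd:4|rd=7:3|rs=6:3|pad=0:6 ⇒ 0xdf80 ⇒ big df 80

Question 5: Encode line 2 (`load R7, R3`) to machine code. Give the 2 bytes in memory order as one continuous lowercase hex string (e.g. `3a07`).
4ec0

2. load fields op=0x4:4|rd=7:3|rs=3:3|pad=0:6 → word 4ec0h → 4e c0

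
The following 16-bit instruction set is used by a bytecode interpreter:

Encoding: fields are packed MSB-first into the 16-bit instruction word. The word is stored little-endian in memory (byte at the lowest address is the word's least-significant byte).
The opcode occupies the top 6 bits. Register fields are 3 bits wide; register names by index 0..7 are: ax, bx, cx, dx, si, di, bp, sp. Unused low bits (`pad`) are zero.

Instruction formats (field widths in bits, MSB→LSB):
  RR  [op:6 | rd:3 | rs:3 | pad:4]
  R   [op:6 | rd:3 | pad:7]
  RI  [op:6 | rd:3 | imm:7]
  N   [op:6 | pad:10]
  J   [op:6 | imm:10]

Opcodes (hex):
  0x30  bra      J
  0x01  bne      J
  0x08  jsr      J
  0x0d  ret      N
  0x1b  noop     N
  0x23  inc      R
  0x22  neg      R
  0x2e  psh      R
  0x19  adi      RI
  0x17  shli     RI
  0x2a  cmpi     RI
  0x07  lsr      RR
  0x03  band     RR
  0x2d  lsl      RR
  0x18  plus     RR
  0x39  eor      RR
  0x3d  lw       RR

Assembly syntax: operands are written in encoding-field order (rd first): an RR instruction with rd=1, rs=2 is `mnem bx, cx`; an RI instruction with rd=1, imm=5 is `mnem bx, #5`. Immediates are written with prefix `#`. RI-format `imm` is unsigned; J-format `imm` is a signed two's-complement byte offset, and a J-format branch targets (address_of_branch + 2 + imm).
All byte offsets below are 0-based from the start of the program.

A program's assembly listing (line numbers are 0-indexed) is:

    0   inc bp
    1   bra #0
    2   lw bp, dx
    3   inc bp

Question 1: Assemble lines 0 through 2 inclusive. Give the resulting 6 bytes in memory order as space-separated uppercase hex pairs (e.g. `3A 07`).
L0: inc op=0x23:6|rd=6:3|pad=0:7 ⇒ 0x8f00 ⇒ little 00 8f
L1: bra op=0x30:6|imm=0:10 ⇒ 0xc000 ⇒ little 00 c0
L2: lw op=0x3d:6|rd=6:3|rs=3:3|pad=0:4 ⇒ 0xf730 ⇒ little 30 f7

00 8F 00 C0 30 F7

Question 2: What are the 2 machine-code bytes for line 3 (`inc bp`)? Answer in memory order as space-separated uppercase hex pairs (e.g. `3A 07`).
00 8F

line 3 (inc): pack op=0x23:6|rd=6:3|pad=0:7 = 0x8f00; little→ 00 8f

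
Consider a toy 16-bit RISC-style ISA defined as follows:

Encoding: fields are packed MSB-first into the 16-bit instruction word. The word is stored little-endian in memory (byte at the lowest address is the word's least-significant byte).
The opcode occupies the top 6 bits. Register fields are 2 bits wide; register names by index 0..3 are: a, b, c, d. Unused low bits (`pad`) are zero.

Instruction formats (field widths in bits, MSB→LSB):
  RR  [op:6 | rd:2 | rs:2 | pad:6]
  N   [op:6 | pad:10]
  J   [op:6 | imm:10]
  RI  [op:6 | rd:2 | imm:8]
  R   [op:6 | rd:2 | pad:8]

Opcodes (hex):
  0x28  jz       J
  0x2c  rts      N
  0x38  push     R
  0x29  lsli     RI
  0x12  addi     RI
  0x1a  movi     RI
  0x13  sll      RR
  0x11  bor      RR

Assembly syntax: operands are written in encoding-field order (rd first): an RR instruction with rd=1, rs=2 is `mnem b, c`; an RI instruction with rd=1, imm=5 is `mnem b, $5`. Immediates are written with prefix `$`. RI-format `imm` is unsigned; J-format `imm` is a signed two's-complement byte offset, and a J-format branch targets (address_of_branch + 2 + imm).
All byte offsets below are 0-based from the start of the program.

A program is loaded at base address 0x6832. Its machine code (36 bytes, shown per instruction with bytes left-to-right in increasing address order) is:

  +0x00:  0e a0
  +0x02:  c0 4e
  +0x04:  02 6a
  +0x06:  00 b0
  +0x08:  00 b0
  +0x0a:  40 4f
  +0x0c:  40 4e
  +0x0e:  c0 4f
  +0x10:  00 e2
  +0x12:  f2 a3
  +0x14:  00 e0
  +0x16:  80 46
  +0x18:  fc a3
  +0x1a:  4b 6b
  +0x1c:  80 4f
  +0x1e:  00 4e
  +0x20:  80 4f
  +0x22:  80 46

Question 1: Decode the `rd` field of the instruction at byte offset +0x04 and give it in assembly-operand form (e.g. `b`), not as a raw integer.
c

off 0x04: read 02 6a as little → 0x6a02
  opcode bits[15:10]=0x1a: movi/RI
  rd@[9:8]=0x2 ⇒ c
  imm@[7:0]=0x2 ⇒ $2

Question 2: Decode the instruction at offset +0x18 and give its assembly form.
+0x18: fc a3 ⇒ word 0xa3fc (little)
  top 6b → 0x28 → jz [J]
  imm: (w>>0)&0x3ff=0x3fc (s10→-4) → $-4

jz $-4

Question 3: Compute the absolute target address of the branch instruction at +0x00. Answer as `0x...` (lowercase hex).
0x6842

off 0x00: read 0e a0 as little → 0xa00e
  top 6b → 0x28 → jz [J]
  imm: (w>>0)&0x3ff=0xe → $14
  target = base 0x6832 + off 0x00 + 2 + imm 14 = 0x6842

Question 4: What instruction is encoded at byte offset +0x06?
rts

[06] 00 b0 → 0xb000
  top 6b → 0x2c → rts [N]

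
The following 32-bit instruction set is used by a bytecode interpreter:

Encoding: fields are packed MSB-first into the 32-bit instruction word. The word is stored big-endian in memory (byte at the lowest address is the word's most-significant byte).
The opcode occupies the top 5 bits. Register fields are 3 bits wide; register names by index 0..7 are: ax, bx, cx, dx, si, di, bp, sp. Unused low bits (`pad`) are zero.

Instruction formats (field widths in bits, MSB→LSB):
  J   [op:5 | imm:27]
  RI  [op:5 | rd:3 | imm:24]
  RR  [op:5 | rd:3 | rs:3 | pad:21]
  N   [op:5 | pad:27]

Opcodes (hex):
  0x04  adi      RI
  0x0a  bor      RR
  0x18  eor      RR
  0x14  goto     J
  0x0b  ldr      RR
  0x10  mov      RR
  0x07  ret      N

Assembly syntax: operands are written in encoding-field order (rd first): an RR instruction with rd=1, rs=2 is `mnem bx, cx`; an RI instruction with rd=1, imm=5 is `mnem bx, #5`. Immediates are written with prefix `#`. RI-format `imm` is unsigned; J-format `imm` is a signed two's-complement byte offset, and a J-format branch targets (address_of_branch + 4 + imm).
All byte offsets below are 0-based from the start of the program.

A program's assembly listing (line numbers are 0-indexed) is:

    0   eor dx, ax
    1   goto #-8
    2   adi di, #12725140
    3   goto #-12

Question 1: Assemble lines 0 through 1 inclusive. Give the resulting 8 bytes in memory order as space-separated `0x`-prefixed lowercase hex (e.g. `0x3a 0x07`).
0xc3 0x00 0x00 0x00 0xa7 0xff 0xff 0xf8

line 0 (eor): pack op=0x18:5|rd=3:3|rs=0:3|pad=0:21 = 0xc3000000; big→ c3 00 00 00
line 1 (goto): pack op=0x14:5|imm=-8:27 = 0xa7fffff8; big→ a7 ff ff f8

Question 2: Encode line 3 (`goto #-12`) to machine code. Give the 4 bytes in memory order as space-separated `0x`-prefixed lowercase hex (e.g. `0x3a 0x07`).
0xa7 0xff 0xff 0xf4

L3: goto op=0x14:5|imm=-12:27 ⇒ 0xa7fffff4 ⇒ big a7 ff ff f4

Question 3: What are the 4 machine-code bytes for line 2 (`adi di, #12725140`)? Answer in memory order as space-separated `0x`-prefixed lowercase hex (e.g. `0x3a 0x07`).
0x25 0xc2 0x2b 0x94

L2: adi op=0x4:5|rd=5:3|imm=12725140:24 ⇒ 0x25c22b94 ⇒ big 25 c2 2b 94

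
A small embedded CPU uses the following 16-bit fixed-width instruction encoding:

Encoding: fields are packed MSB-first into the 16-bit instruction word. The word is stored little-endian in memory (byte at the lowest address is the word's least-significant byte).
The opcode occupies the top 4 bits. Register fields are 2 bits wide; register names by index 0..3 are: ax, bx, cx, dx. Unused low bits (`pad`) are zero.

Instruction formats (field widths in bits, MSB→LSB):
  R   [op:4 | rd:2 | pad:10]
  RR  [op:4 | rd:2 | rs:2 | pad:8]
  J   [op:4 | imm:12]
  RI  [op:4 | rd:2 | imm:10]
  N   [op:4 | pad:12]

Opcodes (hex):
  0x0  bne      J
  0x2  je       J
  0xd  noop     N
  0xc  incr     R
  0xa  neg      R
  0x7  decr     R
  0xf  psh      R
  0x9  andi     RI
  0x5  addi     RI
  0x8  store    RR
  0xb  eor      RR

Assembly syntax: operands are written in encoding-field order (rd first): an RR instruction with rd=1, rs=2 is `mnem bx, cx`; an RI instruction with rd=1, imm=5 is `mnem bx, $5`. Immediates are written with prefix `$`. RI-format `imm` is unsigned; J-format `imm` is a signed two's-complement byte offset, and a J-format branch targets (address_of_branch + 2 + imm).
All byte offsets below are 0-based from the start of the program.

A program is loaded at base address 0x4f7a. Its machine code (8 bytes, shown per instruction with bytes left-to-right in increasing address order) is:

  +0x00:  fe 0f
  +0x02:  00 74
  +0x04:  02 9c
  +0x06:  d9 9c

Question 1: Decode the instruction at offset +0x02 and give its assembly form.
decr bx

+0x02: 00 74 ⇒ word 0x7400 (little)
  opcode bits[15:12]=0x7: decr/R
  rd@[11:10]=0x1 ⇒ bx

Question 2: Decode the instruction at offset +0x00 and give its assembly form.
bne $-2

[00] fe 0f → 0x0ffe
  opcode bits[15:12]=0x0: bne/J
  imm@[11:0]=0xffe (s12→-2) ⇒ $-2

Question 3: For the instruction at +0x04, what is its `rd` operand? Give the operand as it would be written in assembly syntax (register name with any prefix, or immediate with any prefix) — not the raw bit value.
[04] 02 9c → 0x9c02
  top 4b → 0x9 → andi [RI]
  rd: (w>>10)&0x3=0x3 → dx
  imm: (w>>0)&0x3ff=0x2 → $2

dx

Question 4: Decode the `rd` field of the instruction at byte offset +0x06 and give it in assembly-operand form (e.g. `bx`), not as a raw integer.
off 0x06: read d9 9c as little → 0x9cd9
  opcode bits[15:12]=0x9: andi/RI
  rd@[11:10]=0x3 ⇒ dx
  imm@[9:0]=0xd9 ⇒ $217

dx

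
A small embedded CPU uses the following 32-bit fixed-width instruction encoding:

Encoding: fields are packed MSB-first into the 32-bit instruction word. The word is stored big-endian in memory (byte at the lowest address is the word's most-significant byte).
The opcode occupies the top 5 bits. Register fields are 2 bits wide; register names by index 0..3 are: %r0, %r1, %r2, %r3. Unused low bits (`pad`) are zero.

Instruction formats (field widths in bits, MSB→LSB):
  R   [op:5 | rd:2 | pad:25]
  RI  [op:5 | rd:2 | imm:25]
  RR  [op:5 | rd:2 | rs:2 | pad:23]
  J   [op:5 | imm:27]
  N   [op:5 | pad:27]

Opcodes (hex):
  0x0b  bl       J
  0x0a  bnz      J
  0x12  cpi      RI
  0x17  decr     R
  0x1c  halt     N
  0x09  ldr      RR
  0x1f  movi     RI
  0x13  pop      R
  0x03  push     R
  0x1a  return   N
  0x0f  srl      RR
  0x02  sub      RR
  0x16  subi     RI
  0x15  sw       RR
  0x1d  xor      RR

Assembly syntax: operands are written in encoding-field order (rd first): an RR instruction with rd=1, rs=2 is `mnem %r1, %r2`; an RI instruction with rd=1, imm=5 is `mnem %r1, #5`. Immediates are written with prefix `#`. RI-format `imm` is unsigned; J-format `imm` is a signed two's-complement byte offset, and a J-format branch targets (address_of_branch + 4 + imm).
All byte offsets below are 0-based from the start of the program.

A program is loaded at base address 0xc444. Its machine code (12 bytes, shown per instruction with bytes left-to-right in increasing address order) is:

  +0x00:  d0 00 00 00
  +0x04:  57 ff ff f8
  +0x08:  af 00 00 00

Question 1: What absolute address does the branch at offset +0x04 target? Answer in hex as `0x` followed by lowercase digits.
+0x04: 57 ff ff f8 ⇒ word 0x57fffff8 (big)
  opcode bits[31:27]=0xa: bnz/J
  imm@[26:0]=0x7fffff8 (s27→-8) ⇒ #-8
  target = base 0xc444 + off 0x04 + 4 + imm -8 = 0xc444

0xc444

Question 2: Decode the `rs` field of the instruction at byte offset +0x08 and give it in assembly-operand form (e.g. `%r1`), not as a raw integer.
+0x08: af 00 00 00 ⇒ word 0xaf000000 (big)
  top 5b → 0x15 → sw [RR]
  [26:25] rd=3 = %r3
  [24:23] rs=2 = %r2

%r2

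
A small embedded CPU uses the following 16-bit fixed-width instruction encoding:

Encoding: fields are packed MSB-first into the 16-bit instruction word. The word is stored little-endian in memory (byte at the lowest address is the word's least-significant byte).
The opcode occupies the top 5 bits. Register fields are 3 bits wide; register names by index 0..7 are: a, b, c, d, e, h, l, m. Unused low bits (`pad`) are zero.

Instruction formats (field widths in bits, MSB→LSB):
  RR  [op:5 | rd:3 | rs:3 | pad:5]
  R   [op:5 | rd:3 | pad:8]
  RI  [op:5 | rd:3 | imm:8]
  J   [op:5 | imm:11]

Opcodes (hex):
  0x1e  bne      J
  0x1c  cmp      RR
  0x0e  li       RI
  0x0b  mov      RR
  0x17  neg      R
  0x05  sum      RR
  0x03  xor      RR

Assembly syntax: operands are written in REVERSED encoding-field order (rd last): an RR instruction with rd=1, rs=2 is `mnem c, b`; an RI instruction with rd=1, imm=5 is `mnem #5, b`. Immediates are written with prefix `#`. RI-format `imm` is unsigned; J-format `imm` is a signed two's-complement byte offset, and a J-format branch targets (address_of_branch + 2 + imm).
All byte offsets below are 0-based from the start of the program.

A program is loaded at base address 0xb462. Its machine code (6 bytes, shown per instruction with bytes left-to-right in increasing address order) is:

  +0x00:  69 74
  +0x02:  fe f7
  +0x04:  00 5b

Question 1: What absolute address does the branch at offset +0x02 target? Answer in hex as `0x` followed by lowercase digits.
[02] fe f7 → 0xf7fe
  top 5b → 0x1e → bne [J]
  imm: (w>>0)&0x7ff=0x7fe (s11→-2) → #-2
  target = base 0xb462 + off 0x02 + 2 + imm -2 = 0xb464

0xb464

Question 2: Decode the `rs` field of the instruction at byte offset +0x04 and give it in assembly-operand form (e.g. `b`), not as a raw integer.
a

@+04  little-endian(00 5b) = 0x5b00
  opcode bits[15:11]=0xb: mov/RR
  [10:8] rd=3 = d
  [7:5] rs=0 = a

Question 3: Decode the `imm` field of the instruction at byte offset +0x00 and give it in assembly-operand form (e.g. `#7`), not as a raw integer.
#105

@+00  little-endian(69 74) = 0x7469
  top 5b → 0xe → li [RI]
  rd: (w>>8)&0x7=0x4 → e
  imm: (w>>0)&0xff=0x69 → #105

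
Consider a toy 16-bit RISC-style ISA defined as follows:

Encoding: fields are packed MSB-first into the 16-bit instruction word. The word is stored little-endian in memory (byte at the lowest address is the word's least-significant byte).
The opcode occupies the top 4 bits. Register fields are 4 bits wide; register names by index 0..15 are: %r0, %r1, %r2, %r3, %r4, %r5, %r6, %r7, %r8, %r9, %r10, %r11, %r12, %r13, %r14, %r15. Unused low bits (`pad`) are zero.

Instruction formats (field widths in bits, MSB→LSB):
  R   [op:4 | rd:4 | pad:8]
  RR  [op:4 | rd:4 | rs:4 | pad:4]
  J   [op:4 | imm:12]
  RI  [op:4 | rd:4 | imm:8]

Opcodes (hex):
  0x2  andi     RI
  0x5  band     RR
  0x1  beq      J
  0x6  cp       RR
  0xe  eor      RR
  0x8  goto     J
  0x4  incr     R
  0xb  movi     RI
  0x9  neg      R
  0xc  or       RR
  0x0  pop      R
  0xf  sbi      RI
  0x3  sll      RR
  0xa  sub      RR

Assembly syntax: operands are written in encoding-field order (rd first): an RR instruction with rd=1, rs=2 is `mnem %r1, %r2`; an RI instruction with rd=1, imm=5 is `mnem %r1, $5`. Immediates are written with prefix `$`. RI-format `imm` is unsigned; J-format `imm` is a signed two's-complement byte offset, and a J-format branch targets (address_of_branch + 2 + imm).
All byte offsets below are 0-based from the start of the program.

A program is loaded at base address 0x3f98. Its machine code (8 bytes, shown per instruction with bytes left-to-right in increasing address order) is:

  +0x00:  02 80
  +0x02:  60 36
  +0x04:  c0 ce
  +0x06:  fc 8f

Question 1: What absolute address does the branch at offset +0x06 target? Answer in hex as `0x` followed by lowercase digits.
0x3f9c

+0x06: fc 8f ⇒ word 0x8ffc (little)
  opcode bits[15:12]=0x8: goto/J
  imm: (w>>0)&0xfff=0xffc (s12→-4) → $-4
  target = base 0x3f98 + off 0x06 + 2 + imm -4 = 0x3f9c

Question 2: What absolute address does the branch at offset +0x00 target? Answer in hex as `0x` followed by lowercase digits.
0x3f9c

off 0x00: read 02 80 as little → 0x8002
  top 4b → 0x8 → goto [J]
  imm@[11:0]=0x2 ⇒ $2
  target = base 0x3f98 + off 0x00 + 2 + imm 2 = 0x3f9c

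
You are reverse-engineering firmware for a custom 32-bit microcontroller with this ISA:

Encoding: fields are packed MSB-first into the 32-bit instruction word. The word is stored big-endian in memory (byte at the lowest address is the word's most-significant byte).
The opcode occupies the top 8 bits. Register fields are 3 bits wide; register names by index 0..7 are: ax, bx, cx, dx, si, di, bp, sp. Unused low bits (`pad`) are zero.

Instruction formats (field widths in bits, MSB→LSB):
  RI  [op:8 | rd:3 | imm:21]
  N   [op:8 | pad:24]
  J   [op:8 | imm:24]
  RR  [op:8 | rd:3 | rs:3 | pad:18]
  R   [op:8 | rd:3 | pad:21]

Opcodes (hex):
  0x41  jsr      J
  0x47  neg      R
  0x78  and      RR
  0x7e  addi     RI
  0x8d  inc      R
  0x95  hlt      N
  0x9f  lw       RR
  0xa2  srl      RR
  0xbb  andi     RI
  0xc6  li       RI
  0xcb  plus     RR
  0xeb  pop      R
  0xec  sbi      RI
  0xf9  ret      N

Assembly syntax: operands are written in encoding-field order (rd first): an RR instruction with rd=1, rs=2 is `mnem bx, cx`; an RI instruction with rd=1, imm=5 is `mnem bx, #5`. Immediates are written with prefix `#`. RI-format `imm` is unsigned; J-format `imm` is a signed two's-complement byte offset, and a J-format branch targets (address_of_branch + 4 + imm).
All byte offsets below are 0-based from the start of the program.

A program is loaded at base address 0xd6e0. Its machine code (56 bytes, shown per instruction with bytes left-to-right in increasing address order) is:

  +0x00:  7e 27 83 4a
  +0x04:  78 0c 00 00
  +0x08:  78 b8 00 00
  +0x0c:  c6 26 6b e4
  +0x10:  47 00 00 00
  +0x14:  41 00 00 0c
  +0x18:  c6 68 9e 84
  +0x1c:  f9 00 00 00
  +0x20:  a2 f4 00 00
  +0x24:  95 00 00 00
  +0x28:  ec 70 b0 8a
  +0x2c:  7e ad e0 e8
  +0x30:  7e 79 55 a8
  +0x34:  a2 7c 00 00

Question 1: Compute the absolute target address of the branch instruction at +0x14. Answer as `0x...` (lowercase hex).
+0x14: 41 00 00 0c ⇒ word 0x4100000c (big)
  op=0x4100000c>>24=0x41 ⇒ jsr (J)
  imm@[23:0]=0xc ⇒ #12
  target = base 0xd6e0 + off 0x14 + 4 + imm 12 = 0xd704

0xd704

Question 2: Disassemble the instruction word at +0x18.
li dx, #564868

off 0x18: read c6 68 9e 84 as big → 0xc6689e84
  op=0xc6689e84>>24=0xc6 ⇒ li (RI)
  rd: (w>>21)&0x7=0x3 → dx
  imm: (w>>0)&0x1fffff=0x89e84 → #564868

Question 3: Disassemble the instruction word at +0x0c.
li bx, #420836

@+0c  big-endian(c6 26 6b e4) = 0xc6266be4
  opcode bits[31:24]=0xc6: li/RI
  [23:21] rd=1 = bx
  [20:0] imm=420836 = #420836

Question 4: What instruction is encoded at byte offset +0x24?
off 0x24: read 95 00 00 00 as big → 0x95000000
  op=0x95000000>>24=0x95 ⇒ hlt (N)

hlt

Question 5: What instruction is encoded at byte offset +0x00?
addi bx, #492362

[00] 7e 27 83 4a → 0x7e27834a
  top 8b → 0x7e → addi [RI]
  rd@[23:21]=0x1 ⇒ bx
  imm@[20:0]=0x7834a ⇒ #492362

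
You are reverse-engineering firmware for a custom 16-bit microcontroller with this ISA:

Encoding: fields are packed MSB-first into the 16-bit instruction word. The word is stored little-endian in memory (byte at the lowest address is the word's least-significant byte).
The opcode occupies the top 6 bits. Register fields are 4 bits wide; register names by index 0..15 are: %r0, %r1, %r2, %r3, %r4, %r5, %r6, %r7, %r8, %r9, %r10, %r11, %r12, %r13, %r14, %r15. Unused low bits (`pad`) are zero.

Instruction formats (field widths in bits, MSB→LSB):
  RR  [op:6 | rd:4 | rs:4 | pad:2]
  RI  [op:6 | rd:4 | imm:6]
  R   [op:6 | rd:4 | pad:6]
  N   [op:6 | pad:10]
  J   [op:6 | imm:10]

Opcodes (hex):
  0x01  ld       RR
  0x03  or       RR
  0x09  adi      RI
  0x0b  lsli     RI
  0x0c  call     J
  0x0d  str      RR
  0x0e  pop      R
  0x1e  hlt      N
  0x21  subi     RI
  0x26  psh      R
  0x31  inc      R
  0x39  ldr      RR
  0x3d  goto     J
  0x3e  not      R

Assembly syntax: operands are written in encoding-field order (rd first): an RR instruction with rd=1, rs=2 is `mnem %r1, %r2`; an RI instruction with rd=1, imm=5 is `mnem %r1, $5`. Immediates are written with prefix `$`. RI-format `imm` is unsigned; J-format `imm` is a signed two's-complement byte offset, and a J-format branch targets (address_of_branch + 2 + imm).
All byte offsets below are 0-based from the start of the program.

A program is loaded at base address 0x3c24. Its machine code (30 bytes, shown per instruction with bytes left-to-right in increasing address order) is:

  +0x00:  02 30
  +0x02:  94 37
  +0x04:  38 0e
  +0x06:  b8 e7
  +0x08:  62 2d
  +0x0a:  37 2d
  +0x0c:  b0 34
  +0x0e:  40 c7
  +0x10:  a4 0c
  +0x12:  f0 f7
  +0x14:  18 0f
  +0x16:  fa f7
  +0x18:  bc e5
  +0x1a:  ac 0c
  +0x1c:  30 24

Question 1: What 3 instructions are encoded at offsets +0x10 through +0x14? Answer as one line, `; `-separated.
@+10  little-endian(a4 0c) = 0x0ca4
  op=0x0ca4>>10=0x3 ⇒ or (RR)
  rd@[9:6]=0x2 ⇒ %r2
  rs@[5:2]=0x9 ⇒ %r9
@+12  little-endian(f0 f7) = 0xf7f0
  op=0xf7f0>>10=0x3d ⇒ goto (J)
  imm@[9:0]=0x3f0 (s10→-16) ⇒ $-16
@+14  little-endian(18 0f) = 0x0f18
  op=0x0f18>>10=0x3 ⇒ or (RR)
  rd@[9:6]=0xc ⇒ %r12
  rs@[5:2]=0x6 ⇒ %r6

or %r2, %r9; goto $-16; or %r12, %r6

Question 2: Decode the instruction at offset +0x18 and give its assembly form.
ldr %r6, %r15

off 0x18: read bc e5 as little → 0xe5bc
  opcode bits[15:10]=0x39: ldr/RR
  rd@[9:6]=0x6 ⇒ %r6
  rs@[5:2]=0xf ⇒ %r15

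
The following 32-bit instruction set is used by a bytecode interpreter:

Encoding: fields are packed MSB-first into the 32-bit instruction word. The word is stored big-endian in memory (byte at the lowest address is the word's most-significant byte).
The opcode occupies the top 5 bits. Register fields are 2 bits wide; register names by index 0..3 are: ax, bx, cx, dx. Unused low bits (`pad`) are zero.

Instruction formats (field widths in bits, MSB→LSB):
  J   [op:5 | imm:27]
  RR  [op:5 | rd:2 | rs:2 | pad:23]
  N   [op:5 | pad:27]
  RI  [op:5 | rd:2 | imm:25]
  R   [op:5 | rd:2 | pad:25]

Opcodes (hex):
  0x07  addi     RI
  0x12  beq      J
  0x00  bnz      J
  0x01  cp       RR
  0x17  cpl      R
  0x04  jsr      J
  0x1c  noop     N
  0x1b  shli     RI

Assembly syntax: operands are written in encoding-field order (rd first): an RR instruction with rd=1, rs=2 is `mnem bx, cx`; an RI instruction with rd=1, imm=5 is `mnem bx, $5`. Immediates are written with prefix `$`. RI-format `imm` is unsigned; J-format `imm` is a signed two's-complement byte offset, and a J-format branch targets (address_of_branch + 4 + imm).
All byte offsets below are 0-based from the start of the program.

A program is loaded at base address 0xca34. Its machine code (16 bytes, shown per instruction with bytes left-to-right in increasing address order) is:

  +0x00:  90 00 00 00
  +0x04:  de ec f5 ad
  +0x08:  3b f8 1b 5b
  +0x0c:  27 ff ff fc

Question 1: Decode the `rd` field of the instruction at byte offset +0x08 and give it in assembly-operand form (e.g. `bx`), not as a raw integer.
bx

[08] 3b f8 1b 5b → 0x3bf81b5b
  op=0x3bf81b5b>>27=0x7 ⇒ addi (RI)
  rd@[26:25]=0x1 ⇒ bx
  imm@[24:0]=0x1f81b5b ⇒ $33037147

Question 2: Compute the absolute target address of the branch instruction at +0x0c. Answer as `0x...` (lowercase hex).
off 0x0c: read 27 ff ff fc as big → 0x27fffffc
  top 5b → 0x4 → jsr [J]
  imm@[26:0]=0x7fffffc (s27→-4) ⇒ $-4
  target = base 0xca34 + off 0x0c + 4 + imm -4 = 0xca40

0xca40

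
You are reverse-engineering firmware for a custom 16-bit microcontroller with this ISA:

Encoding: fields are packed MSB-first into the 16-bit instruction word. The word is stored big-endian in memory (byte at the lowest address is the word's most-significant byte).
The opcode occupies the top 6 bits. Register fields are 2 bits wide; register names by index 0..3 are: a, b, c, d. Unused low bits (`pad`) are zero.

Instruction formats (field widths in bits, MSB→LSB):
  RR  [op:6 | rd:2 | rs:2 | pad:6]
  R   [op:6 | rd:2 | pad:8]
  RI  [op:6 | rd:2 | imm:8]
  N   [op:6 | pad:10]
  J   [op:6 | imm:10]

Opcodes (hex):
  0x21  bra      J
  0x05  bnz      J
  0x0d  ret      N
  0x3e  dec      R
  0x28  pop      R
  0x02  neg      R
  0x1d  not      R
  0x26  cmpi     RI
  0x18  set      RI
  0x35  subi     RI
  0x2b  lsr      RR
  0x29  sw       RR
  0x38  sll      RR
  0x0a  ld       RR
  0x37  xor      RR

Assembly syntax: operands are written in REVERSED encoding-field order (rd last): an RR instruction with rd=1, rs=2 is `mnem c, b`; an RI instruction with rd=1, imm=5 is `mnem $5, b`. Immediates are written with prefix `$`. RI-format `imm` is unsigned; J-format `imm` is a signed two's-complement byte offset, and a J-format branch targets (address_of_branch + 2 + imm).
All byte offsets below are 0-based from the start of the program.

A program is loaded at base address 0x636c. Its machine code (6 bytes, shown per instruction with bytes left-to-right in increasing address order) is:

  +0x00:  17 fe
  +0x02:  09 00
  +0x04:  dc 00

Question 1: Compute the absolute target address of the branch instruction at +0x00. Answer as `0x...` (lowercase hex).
+0x00: 17 fe ⇒ word 0x17fe (big)
  op=0x17fe>>10=0x5 ⇒ bnz (J)
  imm: (w>>0)&0x3ff=0x3fe (s10→-2) → $-2
  target = base 0x636c + off 0x00 + 2 + imm -2 = 0x636c

0x636c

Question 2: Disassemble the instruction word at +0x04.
xor a, a

+0x04: dc 00 ⇒ word 0xdc00 (big)
  op=0xdc00>>10=0x37 ⇒ xor (RR)
  rd@[9:8]=0x0 ⇒ a
  rs@[7:6]=0x0 ⇒ a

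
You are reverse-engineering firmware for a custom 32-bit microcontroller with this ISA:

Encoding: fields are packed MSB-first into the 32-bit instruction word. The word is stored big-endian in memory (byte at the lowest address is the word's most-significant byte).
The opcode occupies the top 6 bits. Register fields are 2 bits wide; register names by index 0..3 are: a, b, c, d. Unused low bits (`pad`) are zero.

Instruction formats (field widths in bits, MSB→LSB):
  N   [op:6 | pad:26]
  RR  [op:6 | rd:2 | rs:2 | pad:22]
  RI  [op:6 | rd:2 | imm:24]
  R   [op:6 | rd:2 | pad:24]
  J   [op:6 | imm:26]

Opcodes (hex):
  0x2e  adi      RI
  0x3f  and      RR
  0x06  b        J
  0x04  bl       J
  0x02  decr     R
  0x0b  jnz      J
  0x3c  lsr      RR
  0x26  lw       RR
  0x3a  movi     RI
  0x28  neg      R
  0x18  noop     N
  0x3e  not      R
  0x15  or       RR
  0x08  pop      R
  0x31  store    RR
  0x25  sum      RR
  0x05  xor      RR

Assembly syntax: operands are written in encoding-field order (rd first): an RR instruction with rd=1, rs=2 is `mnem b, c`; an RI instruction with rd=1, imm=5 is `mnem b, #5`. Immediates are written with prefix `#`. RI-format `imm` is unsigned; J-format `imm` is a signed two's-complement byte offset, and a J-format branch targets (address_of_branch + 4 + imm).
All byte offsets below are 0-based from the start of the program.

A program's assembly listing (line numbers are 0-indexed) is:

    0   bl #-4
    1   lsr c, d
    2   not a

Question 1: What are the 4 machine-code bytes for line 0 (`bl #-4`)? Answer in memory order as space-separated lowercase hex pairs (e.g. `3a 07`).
13 ff ff fc

line 0 (bl): pack op=0x4:6|imm=-4:26 = 0x13fffffc; big→ 13 ff ff fc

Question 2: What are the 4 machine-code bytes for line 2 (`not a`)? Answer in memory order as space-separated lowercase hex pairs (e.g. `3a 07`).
line 2 (not): pack op=0x3e:6|rd=0:2|pad=0:24 = 0xf8000000; big→ f8 00 00 00

f8 00 00 00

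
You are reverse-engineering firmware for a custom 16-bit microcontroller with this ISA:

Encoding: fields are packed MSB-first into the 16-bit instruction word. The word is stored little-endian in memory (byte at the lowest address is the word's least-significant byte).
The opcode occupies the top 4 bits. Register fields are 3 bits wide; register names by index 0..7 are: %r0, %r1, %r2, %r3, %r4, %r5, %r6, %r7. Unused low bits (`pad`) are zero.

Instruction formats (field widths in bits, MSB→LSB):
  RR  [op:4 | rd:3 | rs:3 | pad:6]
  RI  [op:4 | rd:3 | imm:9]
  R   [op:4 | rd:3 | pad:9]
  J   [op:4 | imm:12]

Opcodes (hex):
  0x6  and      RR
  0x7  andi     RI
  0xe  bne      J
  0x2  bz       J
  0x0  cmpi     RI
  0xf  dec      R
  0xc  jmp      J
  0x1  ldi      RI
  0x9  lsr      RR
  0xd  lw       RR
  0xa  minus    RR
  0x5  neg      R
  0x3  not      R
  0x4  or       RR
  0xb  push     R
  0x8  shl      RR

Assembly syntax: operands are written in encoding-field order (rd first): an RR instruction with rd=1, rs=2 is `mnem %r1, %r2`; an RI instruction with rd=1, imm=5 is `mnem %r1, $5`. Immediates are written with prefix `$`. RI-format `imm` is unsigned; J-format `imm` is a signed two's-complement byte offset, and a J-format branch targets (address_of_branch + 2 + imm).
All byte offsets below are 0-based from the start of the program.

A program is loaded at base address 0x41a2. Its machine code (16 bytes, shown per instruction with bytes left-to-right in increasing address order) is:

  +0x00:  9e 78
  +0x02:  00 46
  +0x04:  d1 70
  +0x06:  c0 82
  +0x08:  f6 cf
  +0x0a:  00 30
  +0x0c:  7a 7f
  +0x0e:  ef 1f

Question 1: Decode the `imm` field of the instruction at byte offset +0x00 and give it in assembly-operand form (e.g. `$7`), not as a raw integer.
off 0x00: read 9e 78 as little → 0x789e
  top 4b → 0x7 → andi [RI]
  [11:9] rd=4 = %r4
  [8:0] imm=158 = $158

$158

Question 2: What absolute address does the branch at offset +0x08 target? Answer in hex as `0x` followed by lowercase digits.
@+08  little-endian(f6 cf) = 0xcff6
  op=0xcff6>>12=0xc ⇒ jmp (J)
  [11:0] imm=4086 (s12→-10) = $-10
  target = base 0x41a2 + off 0x08 + 2 + imm -10 = 0x41a2

0x41a2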